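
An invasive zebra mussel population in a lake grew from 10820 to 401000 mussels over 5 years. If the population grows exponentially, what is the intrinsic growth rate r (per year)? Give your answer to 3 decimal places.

0.723 per year

From N(t) = N₀·e^(rt): e^(r·5) = 401000/10820 = 37.061.
r·5 = ln(37.061) = 3.6126, so r = 3.6126/5 = 0.72251.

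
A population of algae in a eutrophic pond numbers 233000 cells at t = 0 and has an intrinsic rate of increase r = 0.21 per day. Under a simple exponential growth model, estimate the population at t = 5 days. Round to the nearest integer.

665833 cells

N(t) = N₀·e^(rt) = 233000 × e^(0.21×5) = 233000 × e^1.05.
e^1.05 ≈ 2.8577, so N ≈ 233000 × 2.8577 = 665833.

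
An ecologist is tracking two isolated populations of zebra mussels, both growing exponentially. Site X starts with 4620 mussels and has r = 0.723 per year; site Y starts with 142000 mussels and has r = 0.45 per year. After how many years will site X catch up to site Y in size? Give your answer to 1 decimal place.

Set 4620·e^(0.723t) = 142000·e^(0.45t).
e^((0.723 − 0.45)t) = 142000/4620 → e^(0.273·t) = 30.736.
0.273·t = ln(30.736) = 3.4254, so t = 3.4254/0.273 = 12.547.

12.5 years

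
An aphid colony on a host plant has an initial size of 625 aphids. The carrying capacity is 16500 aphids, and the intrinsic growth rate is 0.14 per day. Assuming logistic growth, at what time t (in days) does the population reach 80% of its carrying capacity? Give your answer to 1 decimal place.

33.0 days

A = (K − N₀)/N₀ = (16500 − 625)/625 = 25.4.
Solve 16500/(1 + 25.4·e^(−0.14t)) = 13200: 1 + 25.4·e^(−0.14t) = 1.25, so e^(−0.14t) = 0.00984252.
−0.14·t = ln(0.00984252) = -4.621, so t = 4.621/0.14 = 33.007.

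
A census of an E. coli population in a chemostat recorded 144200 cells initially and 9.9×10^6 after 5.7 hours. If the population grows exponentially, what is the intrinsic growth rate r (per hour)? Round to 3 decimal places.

0.742 per hour

From N(t) = N₀·e^(rt): e^(r·5.7) = 9.9×10^6/144200 = 68.655.
r·5.7 = ln(68.655) = 4.2291, so r = 4.2291/5.7 = 0.74195.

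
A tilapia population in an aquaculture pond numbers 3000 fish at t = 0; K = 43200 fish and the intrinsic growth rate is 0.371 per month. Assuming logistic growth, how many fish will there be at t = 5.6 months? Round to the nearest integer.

16131 fish

A = (K − N₀)/N₀ = (43200 − 3000)/3000 = 13.4.
N(t) = K/(1 + A·e^(−rt)) = 43200/(1 + 13.4×e^(−0.371×5.6)).
e^(−2.078) = 0.12523; denominator = 1 + 13.4×0.12523 = 2.6781.
N = 43200/2.6781 = 16130.9.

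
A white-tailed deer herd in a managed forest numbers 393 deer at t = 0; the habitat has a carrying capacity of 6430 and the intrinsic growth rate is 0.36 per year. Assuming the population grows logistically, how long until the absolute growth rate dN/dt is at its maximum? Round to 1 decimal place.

Logistic growth is fastest at N = K/2 = 3215.
A = (K − N₀)/N₀ = 15.361. Set K/(1 + A·e^(−rt)) = K/2 → A·e^(−rt) = 1.
e^(−0.36t) = 1/15.361 = 0.0650986, so t = ln(15.361)/0.36 = 2.7319/0.36 = 7.5885.

7.6 years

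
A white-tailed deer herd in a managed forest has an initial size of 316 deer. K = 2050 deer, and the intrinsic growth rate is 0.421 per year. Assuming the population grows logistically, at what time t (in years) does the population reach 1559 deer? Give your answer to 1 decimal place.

6.8 years

A = (K − N₀)/N₀ = (2050 − 316)/316 = 5.4873.
Solve 2050/(1 + 5.4873·e^(−0.421t)) = 1559: 1 + 5.4873·e^(−0.421t) = 1.3149, so e^(−0.421t) = 0.0573949.
−0.421·t = ln(0.0573949) = -2.8578, so t = 2.8578/0.421 = 6.7881.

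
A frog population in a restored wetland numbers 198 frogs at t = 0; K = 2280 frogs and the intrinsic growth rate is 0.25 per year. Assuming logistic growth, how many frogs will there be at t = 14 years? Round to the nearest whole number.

1731 frogs

A = (K − N₀)/N₀ = (2280 − 198)/198 = 10.515.
N(t) = K/(1 + A·e^(−rt)) = 2280/(1 + 10.515×e^(−0.25×14)).
e^(−3.5) = 0.030197; denominator = 1 + 10.515×0.030197 = 1.3175.
N = 2280/1.3175 = 1730.51.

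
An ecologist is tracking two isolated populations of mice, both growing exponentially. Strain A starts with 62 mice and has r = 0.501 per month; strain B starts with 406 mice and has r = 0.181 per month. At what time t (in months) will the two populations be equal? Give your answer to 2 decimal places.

5.87 months

Set 62·e^(0.501t) = 406·e^(0.181t).
e^((0.501 − 0.181)t) = 406/62 → e^(0.32·t) = 6.5484.
0.32·t = ln(6.5484) = 1.8792, so t = 1.8792/0.32 = 5.8726.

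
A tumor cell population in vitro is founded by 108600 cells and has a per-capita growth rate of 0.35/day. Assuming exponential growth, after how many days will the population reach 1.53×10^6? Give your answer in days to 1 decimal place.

7.6 days

Set N₀·e^(rt) = 1.53×10^6: e^(0.35·t) = 1.53×10^6/108600 = 14.088.
0.35·t = ln(14.088) = 2.6454, so t = 2.6454/0.35 = 7.5581.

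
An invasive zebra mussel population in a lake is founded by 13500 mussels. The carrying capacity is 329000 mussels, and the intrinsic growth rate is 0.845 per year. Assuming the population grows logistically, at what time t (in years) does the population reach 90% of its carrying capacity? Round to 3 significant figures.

6.33 years

A = (K − N₀)/N₀ = (329000 − 13500)/13500 = 23.37.
Solve 329000/(1 + 23.37·e^(−0.845t)) = 296100: 1 + 23.37·e^(−0.845t) = 1.1111, so e^(−0.845t) = 0.00475436.
−0.845·t = ln(0.00475436) = -5.3487, so t = 5.3487/0.845 = 6.3298.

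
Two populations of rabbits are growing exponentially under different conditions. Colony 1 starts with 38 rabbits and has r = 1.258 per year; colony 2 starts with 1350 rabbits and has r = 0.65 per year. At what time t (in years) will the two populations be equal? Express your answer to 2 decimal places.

Set 38·e^(1.258t) = 1350·e^(0.65t).
e^((1.258 − 0.65)t) = 1350/38 → e^(0.608·t) = 35.526.
0.608·t = ln(35.526) = 3.5703, so t = 3.5703/0.608 = 5.8722.

5.87 years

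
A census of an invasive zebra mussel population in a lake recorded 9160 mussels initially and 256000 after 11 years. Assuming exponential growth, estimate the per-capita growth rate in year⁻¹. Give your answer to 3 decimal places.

From N(t) = N₀·e^(rt): e^(r·11) = 256000/9160 = 27.948.
r·11 = ln(27.948) = 3.3303, so r = 3.3303/11 = 0.30276.

0.303 per year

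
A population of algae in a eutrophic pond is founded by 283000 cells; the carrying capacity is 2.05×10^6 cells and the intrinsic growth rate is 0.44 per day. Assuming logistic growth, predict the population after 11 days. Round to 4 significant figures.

A = (K − N₀)/N₀ = (2.05×10^6 − 283000)/283000 = 6.2438.
N(t) = K/(1 + A·e^(−rt)) = 2.05×10^6/(1 + 6.2438×e^(−0.44×11)).
e^(−4.84) = 0.0079071; denominator = 1 + 6.2438×0.0079071 = 1.0494.
N = 2.05×10^6/1.0494 = 1.953553×10^6.

1954000 cells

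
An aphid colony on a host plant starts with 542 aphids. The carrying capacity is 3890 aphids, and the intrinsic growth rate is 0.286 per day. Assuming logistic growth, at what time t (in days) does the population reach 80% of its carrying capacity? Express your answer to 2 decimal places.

11.21 days

A = (K − N₀)/N₀ = (3890 − 542)/542 = 6.1771.
Solve 3890/(1 + 6.1771·e^(−0.286t)) = 3112: 1 + 6.1771·e^(−0.286t) = 1.25, so e^(−0.286t) = 0.0404719.
−0.286·t = ln(0.0404719) = -3.2071, so t = 3.2071/0.286 = 11.214.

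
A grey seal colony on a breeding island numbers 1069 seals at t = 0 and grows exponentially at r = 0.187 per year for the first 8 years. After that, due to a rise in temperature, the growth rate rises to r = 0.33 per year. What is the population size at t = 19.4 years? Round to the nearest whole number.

205352 seals

Phase 1: N(8) = 1069·e^(0.187×8) = 1069·e^1.496 = 4771.8.
Phase 2 runs for 19.4 − 8 = 11.4 years at r = 0.33.
N(19.4) = 4771.8·e^(0.33×11.4) = 4771.8·e^3.762 = 205352.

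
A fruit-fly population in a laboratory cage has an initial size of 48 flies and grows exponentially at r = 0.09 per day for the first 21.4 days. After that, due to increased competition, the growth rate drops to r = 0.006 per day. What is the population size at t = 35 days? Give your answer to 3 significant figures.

Phase 1: N(21.4) = 48·e^(0.09×21.4) = 48·e^1.926 = 329.376.
Phase 2 runs for 35 − 21.4 = 13.6 days at r = 0.006.
N(35) = 329.376·e^(0.006×13.6) = 329.376·e^0.0816 = 357.38.

357 flies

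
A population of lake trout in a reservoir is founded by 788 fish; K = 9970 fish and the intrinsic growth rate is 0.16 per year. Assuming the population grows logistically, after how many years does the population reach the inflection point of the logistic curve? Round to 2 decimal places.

Logistic growth is fastest at N = K/2 = 4985.
A = (K − N₀)/N₀ = 11.652. Set K/(1 + A·e^(−rt)) = K/2 → A·e^(−rt) = 1.
e^(−0.16t) = 1/11.652 = 0.0858201, so t = ln(11.652)/0.16 = 2.4555/0.16 = 15.347.

15.35 years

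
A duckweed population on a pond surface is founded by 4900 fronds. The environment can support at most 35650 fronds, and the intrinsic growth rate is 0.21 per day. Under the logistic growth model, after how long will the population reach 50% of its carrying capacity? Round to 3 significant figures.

A = (K − N₀)/N₀ = (35650 − 4900)/4900 = 6.2755.
Solve 35650/(1 + 6.2755·e^(−0.21t)) = 17825: 1 + 6.2755·e^(−0.21t) = 2, so e^(−0.21t) = 0.15935.
−0.21·t = ln(0.15935) = -1.8367, so t = 1.8367/0.21 = 8.746.

8.75 days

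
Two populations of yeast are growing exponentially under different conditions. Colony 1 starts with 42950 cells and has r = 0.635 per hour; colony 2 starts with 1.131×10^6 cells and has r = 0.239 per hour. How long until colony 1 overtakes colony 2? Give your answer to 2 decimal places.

Set 42950·e^(0.635t) = 1.131×10^6·e^(0.239t).
e^((0.635 − 0.239)t) = 1.131×10^6/42950 → e^(0.396·t) = 26.333.
0.396·t = ln(26.333) = 3.2708, so t = 3.2708/0.396 = 8.2596.

8.26 hours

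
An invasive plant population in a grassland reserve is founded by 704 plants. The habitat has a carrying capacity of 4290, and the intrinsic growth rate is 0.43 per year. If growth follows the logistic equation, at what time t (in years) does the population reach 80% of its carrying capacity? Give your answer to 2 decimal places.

7.01 years

A = (K − N₀)/N₀ = (4290 − 704)/704 = 5.0938.
Solve 4290/(1 + 5.0938·e^(−0.43t)) = 3432: 1 + 5.0938·e^(−0.43t) = 1.25, so e^(−0.43t) = 0.0490798.
−0.43·t = ln(0.0490798) = -3.0143, so t = 3.0143/0.43 = 7.01.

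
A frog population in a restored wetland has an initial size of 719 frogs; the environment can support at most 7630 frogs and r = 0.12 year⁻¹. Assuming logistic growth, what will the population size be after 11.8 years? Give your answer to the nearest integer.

2289 frogs

A = (K − N₀)/N₀ = (7630 − 719)/719 = 9.612.
N(t) = K/(1 + A·e^(−rt)) = 7630/(1 + 9.612×e^(−0.12×11.8)).
e^(−1.416) = 0.24268; denominator = 1 + 9.612×0.24268 = 3.3327.
N = 7630/3.3327 = 2289.46.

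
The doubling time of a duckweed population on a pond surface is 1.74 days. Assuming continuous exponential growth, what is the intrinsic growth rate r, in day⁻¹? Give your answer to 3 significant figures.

0.398 per day

r = ln(2)/t_d = 0.6931/1.74 = 0.39836.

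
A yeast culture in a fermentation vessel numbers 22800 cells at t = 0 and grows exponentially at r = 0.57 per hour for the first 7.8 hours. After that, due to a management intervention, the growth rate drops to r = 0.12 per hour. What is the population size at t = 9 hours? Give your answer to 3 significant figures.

Phase 1: N(7.8) = 22800·e^(0.57×7.8) = 22800·e^4.446 = 1.944501×10^6.
Phase 2 runs for 9 − 7.8 = 1.2 hours at r = 0.12.
N(9) = 1.944501×10^6·e^(0.12×1.2) = 1.944501×10^6·e^0.144 = 2.245673×10^6.

2250000 cells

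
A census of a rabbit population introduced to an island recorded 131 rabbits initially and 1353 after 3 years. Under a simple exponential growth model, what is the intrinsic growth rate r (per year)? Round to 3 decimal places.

From N(t) = N₀·e^(rt): e^(r·3) = 1353/131 = 10.328.
r·3 = ln(10.328) = 2.3349, so r = 2.3349/3 = 0.77829.

0.778 per year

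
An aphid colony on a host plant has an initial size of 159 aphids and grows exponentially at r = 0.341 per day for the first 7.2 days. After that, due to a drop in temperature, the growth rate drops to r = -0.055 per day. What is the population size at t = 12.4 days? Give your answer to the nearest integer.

1391 aphids

Phase 1: N(7.2) = 159·e^(0.341×7.2) = 159·e^2.455 = 1852.15.
Phase 2 runs for 12.4 − 7.2 = 5.2 days at r = -0.055.
N(12.4) = 1852.15·e^(-0.055×5.2) = 1852.15·e^-0.286 = 1391.45.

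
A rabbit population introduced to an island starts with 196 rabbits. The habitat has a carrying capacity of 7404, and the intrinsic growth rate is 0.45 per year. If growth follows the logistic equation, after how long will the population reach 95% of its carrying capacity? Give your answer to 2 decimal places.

A = (K − N₀)/N₀ = (7404 − 196)/196 = 36.776.
Solve 7404/(1 + 36.776·e^(−0.45t)) = 7033.8: 1 + 36.776·e^(−0.45t) = 1.0526, so e^(−0.45t) = 0.00143116.
−0.45·t = ln(0.00143116) = -6.5493, so t = 6.5493/0.45 = 14.554.

14.55 years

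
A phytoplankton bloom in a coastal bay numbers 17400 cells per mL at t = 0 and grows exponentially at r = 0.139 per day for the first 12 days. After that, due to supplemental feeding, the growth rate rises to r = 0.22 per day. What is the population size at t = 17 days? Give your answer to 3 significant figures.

Phase 1: N(12) = 17400·e^(0.139×12) = 17400·e^1.668 = 92247.
Phase 2 runs for 17 − 12 = 5 days at r = 0.22.
N(17) = 92247·e^(0.22×5) = 92247·e^1.1 = 277125.

277000 cells per mL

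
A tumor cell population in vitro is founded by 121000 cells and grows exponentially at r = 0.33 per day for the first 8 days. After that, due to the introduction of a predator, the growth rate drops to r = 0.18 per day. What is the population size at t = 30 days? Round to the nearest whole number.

88946518 cells

Phase 1: N(8) = 121000·e^(0.33×8) = 121000·e^2.64 = 1.695598×10^6.
Phase 2 runs for 30 − 8 = 22 days at r = 0.18.
N(30) = 1.695598×10^6·e^(0.18×22) = 1.695598×10^6·e^3.96 = 8.894652×10^7.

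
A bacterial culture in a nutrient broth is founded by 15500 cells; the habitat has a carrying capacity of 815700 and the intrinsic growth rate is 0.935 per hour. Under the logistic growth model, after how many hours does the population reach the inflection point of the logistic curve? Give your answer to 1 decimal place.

4.2 hours

Logistic growth is fastest at N = K/2 = 407850.
A = (K − N₀)/N₀ = 51.626. Set K/(1 + A·e^(−rt)) = K/2 → A·e^(−rt) = 1.
e^(−0.935t) = 1/51.626 = 0.0193702, so t = ln(51.626)/0.935 = 3.944/0.935 = 4.2182.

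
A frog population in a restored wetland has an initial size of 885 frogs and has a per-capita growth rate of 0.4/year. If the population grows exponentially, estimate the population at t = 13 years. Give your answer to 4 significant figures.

N(t) = N₀·e^(rt) = 885 × e^(0.4×13) = 885 × e^5.2.
e^5.2 ≈ 181.27, so N ≈ 885 × 181.27 = 160426.

160400 frogs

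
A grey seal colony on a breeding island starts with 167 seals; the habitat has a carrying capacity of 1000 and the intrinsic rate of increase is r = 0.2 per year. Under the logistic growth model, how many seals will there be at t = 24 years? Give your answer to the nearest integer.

A = (K − N₀)/N₀ = (1000 − 167)/167 = 4.988.
N(t) = K/(1 + A·e^(−rt)) = 1000/(1 + 4.988×e^(−0.2×24)).
e^(−4.8) = 0.0082297; denominator = 1 + 4.988×0.0082297 = 1.0411.
N = 1000/1.0411 = 960.568.

961 seals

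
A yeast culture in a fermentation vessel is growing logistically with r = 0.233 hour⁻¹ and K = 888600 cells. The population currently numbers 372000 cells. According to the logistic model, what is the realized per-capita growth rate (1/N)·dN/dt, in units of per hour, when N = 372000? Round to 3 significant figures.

0.135 per hour

(1/N)·dN/dt = r(1 − N/K) = 0.233 × (1 − 372000/888600).
= 0.233 × 0.58136 = 0.13546.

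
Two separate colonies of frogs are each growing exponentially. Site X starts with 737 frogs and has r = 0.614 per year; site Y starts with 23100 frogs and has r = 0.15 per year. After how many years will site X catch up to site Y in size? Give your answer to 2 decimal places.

7.42 years

Set 737·e^(0.614t) = 23100·e^(0.15t).
e^((0.614 − 0.15)t) = 23100/737 → e^(0.464·t) = 31.343.
0.464·t = ln(31.343) = 3.445, so t = 3.445/0.464 = 7.4246.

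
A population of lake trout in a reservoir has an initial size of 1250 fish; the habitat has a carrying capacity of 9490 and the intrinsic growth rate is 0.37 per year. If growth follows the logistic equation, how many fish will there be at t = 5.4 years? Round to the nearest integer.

A = (K − N₀)/N₀ = (9490 − 1250)/1250 = 6.592.
N(t) = K/(1 + A·e^(−rt)) = 9490/(1 + 6.592×e^(−0.37×5.4)).
e^(−1.998) = 0.13561; denominator = 1 + 6.592×0.13561 = 1.8939.
N = 9490/1.8939 = 5010.78.

5011 fish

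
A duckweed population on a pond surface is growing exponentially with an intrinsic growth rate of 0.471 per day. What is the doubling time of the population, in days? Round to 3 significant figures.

Doubling time t_d = ln(2)/r = 0.6931/0.471 = 1.4717.

1.47 days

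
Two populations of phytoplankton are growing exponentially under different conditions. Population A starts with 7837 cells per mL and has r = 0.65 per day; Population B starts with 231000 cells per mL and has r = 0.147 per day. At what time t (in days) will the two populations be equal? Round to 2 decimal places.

6.73 days

Set 7837·e^(0.65t) = 231000·e^(0.147t).
e^((0.65 − 0.147)t) = 231000/7837 → e^(0.503·t) = 29.476.
0.503·t = ln(29.476) = 3.3836, so t = 3.3836/0.503 = 6.7268.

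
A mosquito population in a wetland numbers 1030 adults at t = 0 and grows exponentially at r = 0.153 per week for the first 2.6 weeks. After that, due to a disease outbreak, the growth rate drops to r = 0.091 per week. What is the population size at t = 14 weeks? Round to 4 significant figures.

Phase 1: N(2.6) = 1030·e^(0.153×2.6) = 1030·e^0.3978 = 1533.2.
Phase 2 runs for 14 − 2.6 = 11.4 weeks at r = 0.091.
N(14) = 1533.2·e^(0.091×11.4) = 1533.2·e^1.037 = 4326.5.

4326 adults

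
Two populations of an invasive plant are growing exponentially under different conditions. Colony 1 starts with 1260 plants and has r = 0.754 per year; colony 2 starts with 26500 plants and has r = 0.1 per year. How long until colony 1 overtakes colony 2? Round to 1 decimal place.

Set 1260·e^(0.754t) = 26500·e^(0.1t).
e^((0.754 − 0.1)t) = 26500/1260 → e^(0.654·t) = 21.032.
0.654·t = ln(21.032) = 3.046, so t = 3.046/0.654 = 4.6575.

4.7 years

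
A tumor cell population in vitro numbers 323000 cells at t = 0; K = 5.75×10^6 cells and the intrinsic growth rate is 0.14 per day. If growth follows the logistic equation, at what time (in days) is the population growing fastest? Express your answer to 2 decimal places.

Logistic growth is fastest at N = K/2 = 2.875×10^6.
A = (K − N₀)/N₀ = 16.802. Set K/(1 + A·e^(−rt)) = K/2 → A·e^(−rt) = 1.
e^(−0.14t) = 1/16.802 = 0.0595172, so t = ln(16.802)/0.14 = 2.8215/0.14 = 20.153.

20.15 days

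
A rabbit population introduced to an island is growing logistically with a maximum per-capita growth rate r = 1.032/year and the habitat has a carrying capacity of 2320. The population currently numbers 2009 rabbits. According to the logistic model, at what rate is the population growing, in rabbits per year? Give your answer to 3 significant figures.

dN/dt = rN(1 − N/K) = 1.032 × 2009 × (1 − 2009/2320).
1 − 2009/2320 = 0.13405; dN/dt = 1.032 × 2009 × 0.13405 = 277.93.

278 rabbits per year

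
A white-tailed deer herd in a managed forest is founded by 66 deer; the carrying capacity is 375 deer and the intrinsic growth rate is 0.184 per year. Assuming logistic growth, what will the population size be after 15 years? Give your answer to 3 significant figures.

289 deer

A = (K − N₀)/N₀ = (375 − 66)/66 = 4.6818.
N(t) = K/(1 + A·e^(−rt)) = 375/(1 + 4.6818×e^(−0.184×15)).
e^(−2.76) = 0.063292; denominator = 1 + 4.6818×0.063292 = 1.2963.
N = 375/1.2963 = 289.28.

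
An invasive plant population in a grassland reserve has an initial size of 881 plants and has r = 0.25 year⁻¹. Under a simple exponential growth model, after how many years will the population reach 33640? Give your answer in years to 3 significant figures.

14.6 years

Set N₀·e^(rt) = 33640: e^(0.25·t) = 33640/881 = 38.184.
0.25·t = ln(38.184) = 3.6424, so t = 3.6424/0.25 = 14.57.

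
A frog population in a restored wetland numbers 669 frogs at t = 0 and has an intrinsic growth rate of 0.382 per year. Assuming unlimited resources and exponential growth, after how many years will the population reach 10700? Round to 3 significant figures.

7.26 years

Set N₀·e^(rt) = 10700: e^(0.382·t) = 10700/669 = 15.994.
0.382·t = ln(15.994) = 2.7722, so t = 2.7722/0.382 = 7.2571.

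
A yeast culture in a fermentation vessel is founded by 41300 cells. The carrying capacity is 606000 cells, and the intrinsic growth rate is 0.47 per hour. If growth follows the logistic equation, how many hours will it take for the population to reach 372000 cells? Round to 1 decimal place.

A = (K − N₀)/N₀ = (606000 − 41300)/41300 = 13.673.
Solve 606000/(1 + 13.673·e^(−0.47t)) = 372000: 1 + 13.673·e^(−0.47t) = 1.629, so e^(−0.47t) = 0.046005.
−0.47·t = ln(0.046005) = -3.079, so t = 3.079/0.47 = 6.5511.

6.6 hours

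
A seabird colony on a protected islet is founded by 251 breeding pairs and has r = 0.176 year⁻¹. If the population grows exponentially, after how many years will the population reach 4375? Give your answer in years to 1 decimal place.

16.2 years

Set N₀·e^(rt) = 4375: e^(0.176·t) = 4375/251 = 17.43.
0.176·t = ln(17.43) = 2.8582, so t = 2.8582/0.176 = 16.24.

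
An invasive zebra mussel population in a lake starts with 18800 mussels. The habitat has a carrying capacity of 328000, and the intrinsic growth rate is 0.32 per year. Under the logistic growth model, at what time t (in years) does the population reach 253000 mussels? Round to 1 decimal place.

A = (K − N₀)/N₀ = (328000 − 18800)/18800 = 16.447.
Solve 328000/(1 + 16.447·e^(−0.32t)) = 253000: 1 + 16.447·e^(−0.32t) = 1.2964, so e^(−0.32t) = 0.0180243.
−0.32·t = ln(0.0180243) = -4.016, so t = 4.016/0.32 = 12.55.

12.6 years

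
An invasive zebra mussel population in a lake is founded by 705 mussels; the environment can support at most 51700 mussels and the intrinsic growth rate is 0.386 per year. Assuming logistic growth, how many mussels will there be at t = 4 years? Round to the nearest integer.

A = (K − N₀)/N₀ = (51700 − 705)/705 = 72.333.
N(t) = K/(1 + A·e^(−rt)) = 51700/(1 + 72.333×e^(−0.386×4)).
e^(−1.544) = 0.21353; denominator = 1 + 72.333×0.21353 = 16.445.
N = 51700/16.445 = 3143.81.

3144 mussels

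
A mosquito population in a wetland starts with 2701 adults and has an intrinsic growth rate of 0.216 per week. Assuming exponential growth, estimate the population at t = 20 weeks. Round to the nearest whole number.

203084 adults

N(t) = N₀·e^(rt) = 2701 × e^(0.216×20) = 2701 × e^4.32.
e^4.32 ≈ 75.189, so N ≈ 2701 × 75.189 = 203084.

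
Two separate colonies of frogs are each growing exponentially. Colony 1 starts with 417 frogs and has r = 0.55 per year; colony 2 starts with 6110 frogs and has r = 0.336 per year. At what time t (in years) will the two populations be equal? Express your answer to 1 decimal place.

Set 417·e^(0.55t) = 6110·e^(0.336t).
e^((0.55 − 0.336)t) = 6110/417 → e^(0.214·t) = 14.652.
0.214·t = ln(14.652) = 2.6846, so t = 2.6846/0.214 = 12.545.

12.5 years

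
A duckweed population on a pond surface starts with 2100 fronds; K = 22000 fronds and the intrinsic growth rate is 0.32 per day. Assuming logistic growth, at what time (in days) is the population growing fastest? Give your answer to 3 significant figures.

Logistic growth is fastest at N = K/2 = 11000.
A = (K − N₀)/N₀ = 9.4762. Set K/(1 + A·e^(−rt)) = K/2 → A·e^(−rt) = 1.
e^(−0.32t) = 1/9.4762 = 0.105528, so t = ln(9.4762)/0.32 = 2.2488/0.32 = 7.0274.

7.03 days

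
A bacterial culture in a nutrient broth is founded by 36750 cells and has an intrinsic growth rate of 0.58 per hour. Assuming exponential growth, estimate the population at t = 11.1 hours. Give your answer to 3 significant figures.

N(t) = N₀·e^(rt) = 36750 × e^(0.58×11.1) = 36750 × e^6.438.
e^6.438 ≈ 625.16, so N ≈ 36750 × 625.16 = 2.297446×10^7.

23000000 cells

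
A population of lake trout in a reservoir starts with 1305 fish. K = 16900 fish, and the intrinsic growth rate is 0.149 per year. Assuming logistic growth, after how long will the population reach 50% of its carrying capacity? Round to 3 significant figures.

A = (K − N₀)/N₀ = (16900 − 1305)/1305 = 11.95.
Solve 16900/(1 + 11.95·e^(−0.149t)) = 8450: 1 + 11.95·e^(−0.149t) = 2, so e^(−0.149t) = 0.0836807.
−0.149·t = ln(0.0836807) = -2.4807, so t = 2.4807/0.149 = 16.649.

16.6 years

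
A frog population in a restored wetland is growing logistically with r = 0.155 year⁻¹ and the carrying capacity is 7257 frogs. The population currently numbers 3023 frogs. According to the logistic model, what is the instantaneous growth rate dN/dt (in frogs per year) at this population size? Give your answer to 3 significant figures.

dN/dt = rN(1 − N/K) = 0.155 × 3023 × (1 − 3023/7257).
1 − 3023/7257 = 0.58344; dN/dt = 0.155 × 3023 × 0.58344 = 273.38.

273 frogs per year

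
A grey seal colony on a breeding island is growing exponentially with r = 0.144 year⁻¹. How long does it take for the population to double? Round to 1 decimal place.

Doubling time t_d = ln(2)/r = 0.6931/0.144 = 4.8135.

4.8 years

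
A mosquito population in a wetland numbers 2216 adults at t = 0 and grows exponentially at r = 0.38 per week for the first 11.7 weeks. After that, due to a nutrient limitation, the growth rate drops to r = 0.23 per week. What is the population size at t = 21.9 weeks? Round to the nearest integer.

Phase 1: N(11.7) = 2216·e^(0.38×11.7) = 2216·e^4.446 = 188992.
Phase 2 runs for 21.9 − 11.7 = 10.2 weeks at r = 0.23.
N(21.9) = 188992·e^(0.23×10.2) = 188992·e^2.346 = 1.973776×10^6.

1973776 adults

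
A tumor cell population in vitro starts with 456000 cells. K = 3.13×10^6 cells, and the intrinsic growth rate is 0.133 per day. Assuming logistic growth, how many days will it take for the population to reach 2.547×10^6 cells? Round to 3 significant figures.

24.4 days

A = (K − N₀)/N₀ = (3.13×10^6 − 456000)/456000 = 5.864.
Solve 3.13×10^6/(1 + 5.864·e^(−0.133t)) = 2.547×10^6: 1 + 5.864·e^(−0.133t) = 1.2289, so e^(−0.133t) = 0.039034.
−0.133·t = ln(0.039034) = -3.2433, so t = 3.2433/0.133 = 24.386.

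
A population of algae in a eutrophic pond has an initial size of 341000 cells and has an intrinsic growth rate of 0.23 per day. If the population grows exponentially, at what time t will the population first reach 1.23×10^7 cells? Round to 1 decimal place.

15.6 days

Set N₀·e^(rt) = 1.23×10^7: e^(0.23·t) = 1.23×10^7/341000 = 36.07.
0.23·t = ln(36.07) = 3.5855, so t = 3.5855/0.23 = 15.589.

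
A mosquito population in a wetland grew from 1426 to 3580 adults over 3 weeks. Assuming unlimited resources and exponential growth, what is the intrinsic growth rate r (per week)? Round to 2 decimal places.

From N(t) = N₀·e^(rt): e^(r·3) = 3580/1426 = 2.5105.
r·3 = ln(2.5105) = 0.92049, so r = 0.92049/3 = 0.30683.

0.31 per week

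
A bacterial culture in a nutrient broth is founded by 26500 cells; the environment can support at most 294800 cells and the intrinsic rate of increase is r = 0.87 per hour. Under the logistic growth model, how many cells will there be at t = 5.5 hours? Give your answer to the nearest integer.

271810 cells

A = (K − N₀)/N₀ = (294800 − 26500)/26500 = 10.125.
N(t) = K/(1 + A·e^(−rt)) = 294800/(1 + 10.125×e^(−0.87×5.5)).
e^(−4.785) = 0.0083541; denominator = 1 + 10.125×0.0083541 = 1.0846.
N = 294800/1.0846 = 271810.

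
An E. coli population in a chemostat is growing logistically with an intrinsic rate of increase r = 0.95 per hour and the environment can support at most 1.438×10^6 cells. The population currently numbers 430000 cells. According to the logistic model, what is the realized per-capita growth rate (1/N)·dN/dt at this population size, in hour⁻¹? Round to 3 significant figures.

(1/N)·dN/dt = r(1 − N/K) = 0.95 × (1 − 430000/1.438×10^6).
= 0.95 × 0.70097 = 0.66592.

0.666 per hour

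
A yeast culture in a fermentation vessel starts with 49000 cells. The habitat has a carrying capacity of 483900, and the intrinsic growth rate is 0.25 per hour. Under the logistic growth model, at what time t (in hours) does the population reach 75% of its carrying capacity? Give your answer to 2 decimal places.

13.13 hours

A = (K − N₀)/N₀ = (483900 − 49000)/49000 = 8.8755.
Solve 483900/(1 + 8.8755·e^(−0.25t)) = 362925: 1 + 8.8755·e^(−0.25t) = 1.3333, so e^(−0.25t) = 0.0375565.
−0.25·t = ln(0.0375565) = -3.2819, so t = 3.2819/0.25 = 13.128.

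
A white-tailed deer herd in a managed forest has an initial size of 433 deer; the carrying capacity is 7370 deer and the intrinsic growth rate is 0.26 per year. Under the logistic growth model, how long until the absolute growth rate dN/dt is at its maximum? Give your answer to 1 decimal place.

Logistic growth is fastest at N = K/2 = 3685.
A = (K − N₀)/N₀ = 16.021. Set K/(1 + A·e^(−rt)) = K/2 → A·e^(−rt) = 1.
e^(−0.26t) = 1/16.021 = 0.0624189, so t = ln(16.021)/0.26 = 2.7739/0.26 = 10.669.

10.7 years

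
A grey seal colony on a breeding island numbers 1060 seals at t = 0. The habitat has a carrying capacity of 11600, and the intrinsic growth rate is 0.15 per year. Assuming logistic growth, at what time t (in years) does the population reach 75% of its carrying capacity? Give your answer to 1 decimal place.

22.6 years

A = (K − N₀)/N₀ = (11600 − 1060)/1060 = 9.9434.
Solve 11600/(1 + 9.9434·e^(−0.15t)) = 8700: 1 + 9.9434·e^(−0.15t) = 1.3333, so e^(−0.15t) = 0.0335231.
−0.15·t = ln(0.0335231) = -3.3955, so t = 3.3955/0.15 = 22.637.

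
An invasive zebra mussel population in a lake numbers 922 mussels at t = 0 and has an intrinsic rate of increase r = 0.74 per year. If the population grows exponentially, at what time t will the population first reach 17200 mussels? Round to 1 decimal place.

Set N₀·e^(rt) = 17200: e^(0.74·t) = 17200/922 = 18.655.
0.74·t = ln(18.655) = 2.9261, so t = 2.9261/0.74 = 3.9542.

4.0 years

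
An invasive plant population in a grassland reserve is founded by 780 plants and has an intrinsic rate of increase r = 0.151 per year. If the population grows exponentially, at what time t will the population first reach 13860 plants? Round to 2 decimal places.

Set N₀·e^(rt) = 13860: e^(0.151·t) = 13860/780 = 17.769.
0.151·t = ln(17.769) = 2.8775, so t = 2.8775/0.151 = 19.056.

19.06 years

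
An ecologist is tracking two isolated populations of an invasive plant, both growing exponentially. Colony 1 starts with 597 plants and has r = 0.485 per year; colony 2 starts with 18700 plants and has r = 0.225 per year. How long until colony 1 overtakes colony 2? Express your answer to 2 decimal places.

13.25 years

Set 597·e^(0.485t) = 18700·e^(0.225t).
e^((0.485 − 0.225)t) = 18700/597 → e^(0.26·t) = 31.323.
0.26·t = ln(31.323) = 3.4444, so t = 3.4444/0.26 = 13.248.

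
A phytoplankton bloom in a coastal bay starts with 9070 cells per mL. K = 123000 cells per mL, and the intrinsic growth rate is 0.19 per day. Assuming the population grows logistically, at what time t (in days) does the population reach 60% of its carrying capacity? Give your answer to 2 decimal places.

A = (K − N₀)/N₀ = (123000 − 9070)/9070 = 12.561.
Solve 123000/(1 + 12.561·e^(−0.19t)) = 73800: 1 + 12.561·e^(−0.19t) = 1.6667, so e^(−0.19t) = 0.0530735.
−0.19·t = ln(0.0530735) = -2.9361, so t = 2.9361/0.19 = 15.453.

15.45 days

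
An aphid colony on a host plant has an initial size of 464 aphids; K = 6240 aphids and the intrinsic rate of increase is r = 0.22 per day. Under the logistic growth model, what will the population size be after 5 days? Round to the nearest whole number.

1213 aphids

A = (K − N₀)/N₀ = (6240 − 464)/464 = 12.448.
N(t) = K/(1 + A·e^(−rt)) = 6240/(1 + 12.448×e^(−0.22×5)).
e^(−1.1) = 0.33287; denominator = 1 + 12.448×0.33287 = 5.1437.
N = 6240/5.1437 = 1213.14.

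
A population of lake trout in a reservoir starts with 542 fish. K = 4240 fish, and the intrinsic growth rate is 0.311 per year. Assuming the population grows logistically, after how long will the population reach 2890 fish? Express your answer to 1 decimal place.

A = (K − N₀)/N₀ = (4240 − 542)/542 = 6.8229.
Solve 4240/(1 + 6.8229·e^(−0.311t)) = 2890: 1 + 6.8229·e^(−0.311t) = 1.4671, so e^(−0.311t) = 0.068465.
−0.311·t = ln(0.068465) = -2.6814, so t = 2.6814/0.311 = 8.622.

8.6 years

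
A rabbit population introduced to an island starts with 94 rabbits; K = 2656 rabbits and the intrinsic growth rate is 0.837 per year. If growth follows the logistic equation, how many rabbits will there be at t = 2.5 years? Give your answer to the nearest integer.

A = (K − N₀)/N₀ = (2656 − 94)/94 = 27.255.
N(t) = K/(1 + A·e^(−rt)) = 2656/(1 + 27.255×e^(−0.837×2.5)).
e^(−2.092) = 0.12338; denominator = 1 + 27.255×0.12338 = 4.3627.
N = 2656/4.3627 = 608.795.

609 rabbits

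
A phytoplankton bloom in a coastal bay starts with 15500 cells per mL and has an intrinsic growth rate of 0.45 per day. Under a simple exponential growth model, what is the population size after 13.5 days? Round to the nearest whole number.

6740167 cells per mL

N(t) = N₀·e^(rt) = 15500 × e^(0.45×13.5) = 15500 × e^6.075.
e^6.075 ≈ 434.85, so N ≈ 15500 × 434.85 = 6.740167×10^6.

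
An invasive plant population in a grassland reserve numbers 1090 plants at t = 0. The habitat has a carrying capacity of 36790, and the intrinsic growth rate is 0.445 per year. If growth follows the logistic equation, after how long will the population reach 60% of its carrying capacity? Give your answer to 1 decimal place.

A = (K − N₀)/N₀ = (36790 − 1090)/1090 = 32.752.
Solve 36790/(1 + 32.752·e^(−0.445t)) = 22074: 1 + 32.752·e^(−0.445t) = 1.6667, so e^(−0.445t) = 0.0203548.
−0.445·t = ln(0.0203548) = -3.8944, so t = 3.8944/0.445 = 8.7515.

8.8 years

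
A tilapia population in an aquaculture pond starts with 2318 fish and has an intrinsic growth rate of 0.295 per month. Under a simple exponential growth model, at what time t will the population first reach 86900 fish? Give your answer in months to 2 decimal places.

12.28 months

Set N₀·e^(rt) = 86900: e^(0.295·t) = 86900/2318 = 37.489.
0.295·t = ln(37.489) = 3.6241, so t = 3.6241/0.295 = 12.285.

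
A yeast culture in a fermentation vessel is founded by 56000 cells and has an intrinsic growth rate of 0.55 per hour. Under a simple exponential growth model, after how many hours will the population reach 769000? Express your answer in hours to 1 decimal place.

Set N₀·e^(rt) = 769000: e^(0.55·t) = 769000/56000 = 13.732.
0.55·t = ln(13.732) = 2.6197, so t = 2.6197/0.55 = 4.7632.

4.8 hours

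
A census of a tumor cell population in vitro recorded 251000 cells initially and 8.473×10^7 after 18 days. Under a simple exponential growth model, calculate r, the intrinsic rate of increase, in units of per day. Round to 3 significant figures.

0.323 per day

From N(t) = N₀·e^(rt): e^(r·18) = 8.473×10^7/251000 = 337.57.
r·18 = ln(337.57) = 5.8218, so r = 5.8218/18 = 0.32343.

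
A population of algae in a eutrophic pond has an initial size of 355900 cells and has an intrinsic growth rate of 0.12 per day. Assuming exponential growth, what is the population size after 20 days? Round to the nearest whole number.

3923148 cells

N(t) = N₀·e^(rt) = 355900 × e^(0.12×20) = 355900 × e^2.4.
e^2.4 ≈ 11.023, so N ≈ 355900 × 11.023 = 3.923148×10^6.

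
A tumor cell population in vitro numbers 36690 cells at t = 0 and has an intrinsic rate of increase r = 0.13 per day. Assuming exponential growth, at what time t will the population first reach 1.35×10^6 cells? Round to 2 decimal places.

27.73 days

Set N₀·e^(rt) = 1.35×10^6: e^(0.13·t) = 1.35×10^6/36690 = 36.795.
0.13·t = ln(36.795) = 3.6054, so t = 3.6054/0.13 = 27.734.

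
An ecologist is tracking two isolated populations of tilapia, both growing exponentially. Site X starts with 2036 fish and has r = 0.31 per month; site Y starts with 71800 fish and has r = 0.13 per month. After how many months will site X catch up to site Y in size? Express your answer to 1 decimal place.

19.8 months

Set 2036·e^(0.31t) = 71800·e^(0.13t).
e^((0.31 − 0.13)t) = 71800/2036 → e^(0.18·t) = 35.265.
0.18·t = ln(35.265) = 3.5629, so t = 3.5629/0.18 = 19.794.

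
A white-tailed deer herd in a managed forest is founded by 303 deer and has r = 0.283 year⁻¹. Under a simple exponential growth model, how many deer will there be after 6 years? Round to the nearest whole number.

1655 deer

N(t) = N₀·e^(rt) = 303 × e^(0.283×6) = 303 × e^1.698.
e^1.698 ≈ 5.463, so N ≈ 303 × 5.463 = 1655.29.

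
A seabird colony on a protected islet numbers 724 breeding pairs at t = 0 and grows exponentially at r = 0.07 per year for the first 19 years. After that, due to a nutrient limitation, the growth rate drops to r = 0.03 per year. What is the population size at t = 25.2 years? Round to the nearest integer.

3297 breeding pairs

Phase 1: N(19) = 724·e^(0.07×19) = 724·e^1.33 = 2737.48.
Phase 2 runs for 25.2 − 19 = 6.2 years at r = 0.03.
N(25.2) = 2737.48·e^(0.03×6.2) = 2737.48·e^0.186 = 3297.08.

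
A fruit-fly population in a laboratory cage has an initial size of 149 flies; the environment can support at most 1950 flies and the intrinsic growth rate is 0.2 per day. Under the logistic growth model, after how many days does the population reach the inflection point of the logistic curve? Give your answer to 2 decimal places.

12.46 days

Logistic growth is fastest at N = K/2 = 975.
A = (K − N₀)/N₀ = 12.087. Set K/(1 + A·e^(−rt)) = K/2 → A·e^(−rt) = 1.
e^(−0.2t) = 1/12.087 = 0.0827318, so t = ln(12.087)/0.2 = 2.4922/0.2 = 12.461.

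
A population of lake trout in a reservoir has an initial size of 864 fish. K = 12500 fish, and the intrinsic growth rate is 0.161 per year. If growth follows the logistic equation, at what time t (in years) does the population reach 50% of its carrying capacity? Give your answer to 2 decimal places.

A = (K − N₀)/N₀ = (12500 − 864)/864 = 13.468.
Solve 12500/(1 + 13.468·e^(−0.161t)) = 6250: 1 + 13.468·e^(−0.161t) = 2, so e^(−0.161t) = 0.0742523.
−0.161·t = ln(0.0742523) = -2.6003, so t = 2.6003/0.161 = 16.151.

16.15 years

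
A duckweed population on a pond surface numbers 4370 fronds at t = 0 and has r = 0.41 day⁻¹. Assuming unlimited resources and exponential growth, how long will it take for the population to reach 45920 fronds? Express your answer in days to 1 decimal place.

5.7 days

Set N₀·e^(rt) = 45920: e^(0.41·t) = 45920/4370 = 10.508.
0.41·t = ln(10.508) = 2.3521, so t = 2.3521/0.41 = 5.7369.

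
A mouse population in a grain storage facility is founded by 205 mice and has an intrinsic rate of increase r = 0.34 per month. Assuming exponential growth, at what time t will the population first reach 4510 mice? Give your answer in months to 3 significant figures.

Set N₀·e^(rt) = 4510: e^(0.34·t) = 4510/205 = 22.
0.34·t = ln(22) = 3.091, so t = 3.091/0.34 = 9.0913.

9.09 months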